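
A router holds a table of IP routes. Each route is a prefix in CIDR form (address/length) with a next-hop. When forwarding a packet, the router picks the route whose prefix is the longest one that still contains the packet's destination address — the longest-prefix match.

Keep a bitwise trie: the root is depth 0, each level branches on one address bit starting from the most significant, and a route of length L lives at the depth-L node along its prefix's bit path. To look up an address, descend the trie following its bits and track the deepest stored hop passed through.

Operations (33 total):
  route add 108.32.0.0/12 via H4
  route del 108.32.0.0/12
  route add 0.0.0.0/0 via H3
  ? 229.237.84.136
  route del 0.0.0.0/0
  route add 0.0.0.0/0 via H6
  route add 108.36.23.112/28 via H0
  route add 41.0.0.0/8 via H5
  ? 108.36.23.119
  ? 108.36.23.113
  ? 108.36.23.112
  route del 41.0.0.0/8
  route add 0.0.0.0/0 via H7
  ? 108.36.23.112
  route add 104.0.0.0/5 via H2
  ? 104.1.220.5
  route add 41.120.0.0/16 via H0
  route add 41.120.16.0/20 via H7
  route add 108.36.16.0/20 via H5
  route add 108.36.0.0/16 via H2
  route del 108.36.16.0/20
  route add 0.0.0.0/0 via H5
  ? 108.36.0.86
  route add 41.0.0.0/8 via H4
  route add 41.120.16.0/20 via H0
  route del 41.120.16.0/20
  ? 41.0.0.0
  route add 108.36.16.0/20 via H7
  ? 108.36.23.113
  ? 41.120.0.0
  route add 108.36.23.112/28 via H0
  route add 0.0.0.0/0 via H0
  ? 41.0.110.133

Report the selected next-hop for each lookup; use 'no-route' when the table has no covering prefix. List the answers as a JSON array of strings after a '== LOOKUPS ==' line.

Process each operation:
  add 108.32.0.0/12 -> H4 at depth 12
  del 108.32.0.0/12 (clear depth 12)
  add 0.0.0.0/0 -> H3 at depth 0
  Q 229.237.84.136: descend ε ; hops seen [H3] ; pick H3
  del 0.0.0.0/0 (clear depth 0)
  add 0.0.0.0/0 -> H6 at depth 0
  add 108.36.23.112/28 -> H0 at depth 28
  add 41.0.0.0/8 -> H5 at depth 8
  Q 108.36.23.119: descend 0110110000100100000101110111 ; hops seen [H6,H0] ; pick H0
  Q 108.36.23.113: descend 0110110000100100000101110111 ; hops seen [H6,H0] ; pick H0
  Q 108.36.23.112: descend 0110110000100100000101110111 ; hops seen [H6,H0] ; pick H0
  del 41.0.0.0/8 (clear depth 8)
  add 0.0.0.0/0 -> H7 at depth 0
  Q 108.36.23.112: descend 0110110000100100000101110111 ; hops seen [H7,H0] ; pick H0
  add 104.0.0.0/5 -> H2 at depth 5
  Q 104.1.220.5: descend 01101 ; hops seen [H7,H2] ; pick H2
  add 41.120.0.0/16 -> H0 at depth 16
  add 41.120.16.0/20 -> H7 at depth 20
  add 108.36.16.0/20 -> H5 at depth 20
  add 108.36.0.0/16 -> H2 at depth 16
  del 108.36.16.0/20 (clear depth 20)
  add 0.0.0.0/0 -> H5 at depth 0
  Q 108.36.0.86: descend 0110110000100100000 ; hops seen [H5,H2,H2] ; pick H2
  add 41.0.0.0/8 -> H4 at depth 8
  add 41.120.16.0/20 -> H0 at depth 20
  del 41.120.16.0/20 (clear depth 20)
  Q 41.0.0.0: descend 001010010 ; hops seen [H5,H4] ; pick H4
  add 108.36.16.0/20 -> H7 at depth 20
  Q 108.36.23.113: descend 0110110000100100000101110111 ; hops seen [H5,H2,H2,H7,H0] ; pick H0
  Q 41.120.0.0: descend 0010100101111000000 ; hops seen [H5,H4,H0] ; pick H0
  add 108.36.23.112/28 -> H0 at depth 28
  add 0.0.0.0/0 -> H0 at depth 0
  Q 41.0.110.133: descend 001010010 ; hops seen [H0,H4] ; pick H4

== LOOKUPS ==
["H3","H0","H0","H0","H0","H2","H2","H4","H0","H0","H4"]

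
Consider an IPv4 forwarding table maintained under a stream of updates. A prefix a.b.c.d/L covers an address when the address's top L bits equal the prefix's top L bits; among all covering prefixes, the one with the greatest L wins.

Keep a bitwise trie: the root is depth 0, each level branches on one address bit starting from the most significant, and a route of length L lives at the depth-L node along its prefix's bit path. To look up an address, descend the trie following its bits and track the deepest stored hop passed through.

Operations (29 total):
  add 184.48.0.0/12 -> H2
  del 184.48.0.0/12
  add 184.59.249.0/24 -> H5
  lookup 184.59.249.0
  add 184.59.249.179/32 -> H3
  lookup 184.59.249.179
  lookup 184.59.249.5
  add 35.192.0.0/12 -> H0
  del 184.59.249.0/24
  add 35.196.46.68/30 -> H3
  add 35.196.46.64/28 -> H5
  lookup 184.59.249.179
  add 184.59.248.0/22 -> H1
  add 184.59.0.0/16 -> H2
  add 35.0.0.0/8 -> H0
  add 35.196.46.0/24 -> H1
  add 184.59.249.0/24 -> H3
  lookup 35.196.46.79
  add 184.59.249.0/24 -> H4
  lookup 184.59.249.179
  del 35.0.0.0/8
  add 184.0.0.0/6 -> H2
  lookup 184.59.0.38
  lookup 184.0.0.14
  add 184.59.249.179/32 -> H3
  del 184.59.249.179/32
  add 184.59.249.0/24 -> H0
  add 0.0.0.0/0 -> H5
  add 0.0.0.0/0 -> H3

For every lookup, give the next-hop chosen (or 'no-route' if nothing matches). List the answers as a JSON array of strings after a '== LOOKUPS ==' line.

Process each operation:
  + 184.48.0.0/12 (H2) depth=12
  - 184.48.0.0/12 clear@12
  + 184.59.249.0/24 (H5) depth=24
  Q 184.59.249.0: descend 101110000011101111111001 ; hops seen [H5] ; pick H5
  + 184.59.249.179/32 (H3) depth=32
  Q 184.59.249.179: descend 10111000001110111111100110110011 ; hops seen [H5,H3] ; pick H3
  Q 184.59.249.5: descend 101110000011101111111001 ; hops seen [H5] ; pick H5
  + 35.192.0.0/12 (H0) depth=12
  - 184.59.249.0/24 clear@24
  + 35.196.46.68/30 (H3) depth=30
  + 35.196.46.64/28 (H5) depth=28
  Q 184.59.249.179: descend 10111000001110111111100110110011 ; hops seen [H3] ; pick H3
  + 184.59.248.0/22 (H1) depth=22
  + 184.59.0.0/16 (H2) depth=16
  + 35.0.0.0/8 (H0) depth=8
  + 35.196.46.0/24 (H1) depth=24
  + 184.59.249.0/24 (H3) depth=24
  Q 35.196.46.79: descend 0010001111000100001011100100 ; hops seen [H0,H0,H1,H5] ; pick H5
  + 184.59.249.0/24 (H4) depth=24
  Q 184.59.249.179: descend 10111000001110111111100110110011 ; hops seen [H2,H1,H4,H3] ; pick H3
  - 35.0.0.0/8 clear@8
  + 184.0.0.0/6 (H2) depth=6
  Q 184.59.0.38: descend 1011100000111011 ; hops seen [H2,H2] ; pick H2
  Q 184.0.0.14: descend 1011100000 ; hops seen [H2] ; pick H2
  + 184.59.249.179/32 (H3) depth=32
  - 184.59.249.179/32 clear@32
  + 184.59.249.0/24 (H0) depth=24
  + 0.0.0.0/0 (H5) depth=0
  + 0.0.0.0/0 (H3) depth=0

== LOOKUPS ==
["H5","H3","H5","H3","H5","H3","H2","H2"]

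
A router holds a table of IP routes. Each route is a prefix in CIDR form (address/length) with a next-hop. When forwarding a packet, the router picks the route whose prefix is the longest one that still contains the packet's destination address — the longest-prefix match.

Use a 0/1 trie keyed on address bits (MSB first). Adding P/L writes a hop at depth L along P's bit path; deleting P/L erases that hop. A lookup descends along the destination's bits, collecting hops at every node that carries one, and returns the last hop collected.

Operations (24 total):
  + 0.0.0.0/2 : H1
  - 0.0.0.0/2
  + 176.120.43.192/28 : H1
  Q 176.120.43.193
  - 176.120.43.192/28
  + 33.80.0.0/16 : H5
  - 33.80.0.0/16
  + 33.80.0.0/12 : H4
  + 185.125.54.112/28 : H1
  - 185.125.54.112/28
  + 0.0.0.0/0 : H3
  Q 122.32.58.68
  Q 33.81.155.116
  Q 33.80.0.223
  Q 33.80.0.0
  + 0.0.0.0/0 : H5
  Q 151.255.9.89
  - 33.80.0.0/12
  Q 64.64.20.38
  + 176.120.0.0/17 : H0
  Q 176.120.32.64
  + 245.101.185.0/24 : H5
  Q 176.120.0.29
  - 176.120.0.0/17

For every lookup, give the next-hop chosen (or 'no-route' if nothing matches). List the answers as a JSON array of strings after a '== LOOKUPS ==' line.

Process each operation:
  + 0.0.0.0/2 (H1) depth=2
  del 0.0.0.0/2 (clear depth 2)
  + 176.120.43.192/28 (H1) depth=28
  Q 176.120.43.193: descend 1011000001111000001010111100 ; hops seen [H1] ; pick H1
  del 176.120.43.192/28 (clear depth 28)
  + 33.80.0.0/16 (H5) depth=16
  del 33.80.0.0/16 (clear depth 16)
  + 33.80.0.0/12 (H4) depth=12
  + 185.125.54.112/28 (H1) depth=28
  del 185.125.54.112/28 (clear depth 28)
  + 0.0.0.0/0 (H3) depth=0
  Q 122.32.58.68: descend 0 ; hops seen [H3] ; pick H3
  Q 33.81.155.116: descend 001000010101000 ; hops seen [H3,H4] ; pick H4
  Q 33.80.0.223: descend 0010000101010000 ; hops seen [H3,H4] ; pick H4
  Q 33.80.0.0: descend 0010000101010000 ; hops seen [H3,H4] ; pick H4
  + 0.0.0.0/0 (H5) depth=0
  Q 151.255.9.89: descend 10 ; hops seen [H5] ; pick H5
  del 33.80.0.0/12 (clear depth 12)
  Q 64.64.20.38: descend 0 ; hops seen [H5] ; pick H5
  + 176.120.0.0/17 (H0) depth=17
  Q 176.120.32.64: descend 10110000011110000010 ; hops seen [H5,H0] ; pick H0
  + 245.101.185.0/24 (H5) depth=24
  Q 176.120.0.29: descend 101100000111100000 ; hops seen [H5,H0] ; pick H0
  del 176.120.0.0/17 (clear depth 17)

== LOOKUPS ==
["H1","H3","H4","H4","H4","H5","H5","H0","H0"]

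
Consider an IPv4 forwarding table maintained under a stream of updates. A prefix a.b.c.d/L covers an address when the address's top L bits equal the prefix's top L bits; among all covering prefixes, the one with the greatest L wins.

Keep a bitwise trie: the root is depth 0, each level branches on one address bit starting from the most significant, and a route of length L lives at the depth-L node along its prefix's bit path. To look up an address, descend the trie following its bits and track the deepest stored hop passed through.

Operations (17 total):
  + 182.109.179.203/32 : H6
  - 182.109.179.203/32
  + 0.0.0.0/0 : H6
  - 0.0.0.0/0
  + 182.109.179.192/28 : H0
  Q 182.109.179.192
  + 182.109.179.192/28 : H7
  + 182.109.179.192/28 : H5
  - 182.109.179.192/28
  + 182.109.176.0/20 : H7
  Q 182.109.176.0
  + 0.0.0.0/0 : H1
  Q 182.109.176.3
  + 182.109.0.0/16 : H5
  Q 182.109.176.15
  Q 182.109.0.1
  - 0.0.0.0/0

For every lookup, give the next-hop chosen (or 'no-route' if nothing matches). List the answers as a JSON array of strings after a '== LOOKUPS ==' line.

Apply in order:
  + 182.109.179.203/32 (H6) depth=32
  del 182.109.179.203/32 (clear depth 32)
  + 0.0.0.0/0 (H6) depth=0
  del 0.0.0.0/0 (clear depth 0)
  + 182.109.179.192/28 (H0) depth=28
  Q 182.109.179.192: descend 1011011001101101101100111100 ; hops seen [H0] ; pick H0
  + 182.109.179.192/28 (H7) depth=28
  + 182.109.179.192/28 (H5) depth=28
  del 182.109.179.192/28 (clear depth 28)
  + 182.109.176.0/20 (H7) depth=20
  Q 182.109.176.0: descend 1011011001101101101100 ; hops seen [H7] ; pick H7
  + 0.0.0.0/0 (H1) depth=0
  Q 182.109.176.3: descend 1011011001101101101100 ; hops seen [H1,H7] ; pick H7
  + 182.109.0.0/16 (H5) depth=16
  Q 182.109.176.15: descend 1011011001101101101100 ; hops seen [H1,H5,H7] ; pick H7
  Q 182.109.0.1: descend 1011011001101101 ; hops seen [H1,H5] ; pick H5
  del 0.0.0.0/0 (clear depth 0)

== LOOKUPS ==
["H0","H7","H7","H7","H5"]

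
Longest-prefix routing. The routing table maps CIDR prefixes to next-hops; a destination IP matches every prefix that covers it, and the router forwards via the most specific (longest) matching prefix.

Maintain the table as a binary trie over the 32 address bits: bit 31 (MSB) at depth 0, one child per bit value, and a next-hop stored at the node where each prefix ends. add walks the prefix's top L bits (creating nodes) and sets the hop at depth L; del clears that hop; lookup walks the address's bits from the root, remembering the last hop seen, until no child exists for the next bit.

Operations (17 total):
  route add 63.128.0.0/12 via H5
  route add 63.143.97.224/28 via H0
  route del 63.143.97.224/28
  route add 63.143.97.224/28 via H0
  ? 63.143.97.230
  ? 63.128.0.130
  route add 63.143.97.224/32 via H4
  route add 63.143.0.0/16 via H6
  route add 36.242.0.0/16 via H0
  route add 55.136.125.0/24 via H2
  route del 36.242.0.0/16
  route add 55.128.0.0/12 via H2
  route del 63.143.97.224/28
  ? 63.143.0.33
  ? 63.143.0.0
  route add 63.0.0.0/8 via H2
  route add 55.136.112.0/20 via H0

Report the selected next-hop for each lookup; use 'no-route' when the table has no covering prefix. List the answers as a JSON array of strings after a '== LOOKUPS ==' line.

Apply in order:
  + 63.128.0.0/12 (H5) depth=12
  + 63.143.97.224/28 (H0) depth=28
  - 63.143.97.224/28 clear@28
  + 63.143.97.224/28 (H0) depth=28
  ? 63.143.97.230  path d0:-→d1:-→d2:-→d3:-→d4:-→d5:-→d6:-→d7:-→d8:-→d9:-→d10:-→d11:-→d12:H5→d13:-→d14:-→d15:-→d16:-→d17:-→d18:-→d19:-→d20:-→d21:-→d22:-→d23:-→d24:-→d25:-→d26:-→d27:-→d28:H0  best=H0
  ? 63.128.0.130  path d0:-→d1:-→d2:-→d3:-→d4:-→d5:-→d6:-→d7:-→d8:-→d9:-→d10:-→d11:-→d12:H5  best=H5
  + 63.143.97.224/32 (H4) depth=32
  + 63.143.0.0/16 (H6) depth=16
  + 36.242.0.0/16 (H0) depth=16
  + 55.136.125.0/24 (H2) depth=24
  - 36.242.0.0/16 clear@16
  + 55.128.0.0/12 (H2) depth=12
  - 63.143.97.224/28 clear@28
  ? 63.143.0.33  path d0:-→d1:-→d2:-→d3:-→d4:-→d5:-→d6:-→d7:-→d8:-→d9:-→d10:-→d11:-→d12:H5→d13:-→d14:-→d15:-→d16:H6→d17:-  best=H6
  ? 63.143.0.0  path d0:-→d1:-→d2:-→d3:-→d4:-→d5:-→d6:-→d7:-→d8:-→d9:-→d10:-→d11:-→d12:H5→d13:-→d14:-→d15:-→d16:H6→d17:-  best=H6
  + 63.0.0.0/8 (H2) depth=8
  + 55.136.112.0/20 (H0) depth=20

== LOOKUPS ==
["H0","H5","H6","H6"]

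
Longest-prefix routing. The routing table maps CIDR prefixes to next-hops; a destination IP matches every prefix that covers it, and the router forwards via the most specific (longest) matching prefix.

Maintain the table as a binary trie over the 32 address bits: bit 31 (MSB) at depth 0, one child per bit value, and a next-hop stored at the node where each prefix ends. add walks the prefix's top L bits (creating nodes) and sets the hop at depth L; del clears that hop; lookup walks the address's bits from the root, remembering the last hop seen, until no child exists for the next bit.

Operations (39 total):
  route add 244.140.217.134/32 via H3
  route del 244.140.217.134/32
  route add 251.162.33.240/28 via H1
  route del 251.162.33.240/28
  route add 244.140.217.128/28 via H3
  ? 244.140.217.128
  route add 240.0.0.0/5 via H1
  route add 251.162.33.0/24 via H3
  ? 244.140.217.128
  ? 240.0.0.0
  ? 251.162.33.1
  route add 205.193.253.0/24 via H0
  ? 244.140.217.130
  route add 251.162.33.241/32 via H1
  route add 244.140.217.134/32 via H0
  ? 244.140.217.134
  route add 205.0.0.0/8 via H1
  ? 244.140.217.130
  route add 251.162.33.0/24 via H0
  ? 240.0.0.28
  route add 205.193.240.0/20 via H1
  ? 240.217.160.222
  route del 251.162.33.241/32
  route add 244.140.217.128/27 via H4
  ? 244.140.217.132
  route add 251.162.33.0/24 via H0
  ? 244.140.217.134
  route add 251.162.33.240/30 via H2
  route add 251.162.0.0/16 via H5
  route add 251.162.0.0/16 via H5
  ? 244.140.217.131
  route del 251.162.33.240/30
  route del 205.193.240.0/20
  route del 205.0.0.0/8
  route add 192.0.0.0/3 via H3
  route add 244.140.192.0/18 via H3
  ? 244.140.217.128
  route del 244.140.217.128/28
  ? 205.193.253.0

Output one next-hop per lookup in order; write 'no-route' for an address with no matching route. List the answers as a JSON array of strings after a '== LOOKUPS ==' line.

Apply in order:
  add 244.140.217.134/32 -> H3 at depth 32
  - 244.140.217.134/32 clear@32
  add 251.162.33.240/28 -> H1 at depth 28
  - 251.162.33.240/28 clear@28
  add 244.140.217.128/28 -> H3 at depth 28
  ? 244.140.217.128  path d0:-→d1:-→d2:-→d3:-→d4:-→d5:-→d6:-→d7:-→d8:-→d9:-→d10:-→d11:-→d12:-→d13:-→d14:-→d15:-→d16:-→d17:-→d18:-→d19:-→d20:-→d21:-→d22:-→d23:-→d24:-→d25:-→d26:-→d27:-→d28:H3→d29:-  best=H3
  add 240.0.0.0/5 -> H1 at depth 5
  add 251.162.33.0/24 -> H3 at depth 24
  ? 244.140.217.128  path d0:-→d1:-→d2:-→d3:-→d4:-→d5:H1→d6:-→d7:-→d8:-→d9:-→d10:-→d11:-→d12:-→d13:-→d14:-→d15:-→d16:-→d17:-→d18:-→d19:-→d20:-→d21:-→d22:-→d23:-→d24:-→d25:-→d26:-→d27:-→d28:H3→d29:-  best=H3
  ? 240.0.0.0  path d0:-→d1:-→d2:-→d3:-→d4:-→d5:H1  best=H1
  ? 251.162.33.1  path d0:-→d1:-→d2:-→d3:-→d4:-→d5:-→d6:-→d7:-→d8:-→d9:-→d10:-→d11:-→d12:-→d13:-→d14:-→d15:-→d16:-→d17:-→d18:-→d19:-→d20:-→d21:-→d22:-→d23:-→d24:H3  best=H3
  add 205.193.253.0/24 -> H0 at depth 24
  ? 244.140.217.130  path d0:-→d1:-→d2:-→d3:-→d4:-→d5:H1→d6:-→d7:-→d8:-→d9:-→d10:-→d11:-→d12:-→d13:-→d14:-→d15:-→d16:-→d17:-→d18:-→d19:-→d20:-→d21:-→d22:-→d23:-→d24:-→d25:-→d26:-→d27:-→d28:H3→d29:-  best=H3
  add 251.162.33.241/32 -> H1 at depth 32
  add 244.140.217.134/32 -> H0 at depth 32
  ? 244.140.217.134  path d0:-→d1:-→d2:-→d3:-→d4:-→d5:H1→d6:-→d7:-→d8:-→d9:-→d10:-→d11:-→d12:-→d13:-→d14:-→d15:-→d16:-→d17:-→d18:-→d19:-→d20:-→d21:-→d22:-→d23:-→d24:-→d25:-→d26:-→d27:-→d28:H3→d29:-→d30:-→d31:-→d32:H0  best=H0
  add 205.0.0.0/8 -> H1 at depth 8
  ? 244.140.217.130  path d0:-→d1:-→d2:-→d3:-→d4:-→d5:H1→d6:-→d7:-→d8:-→d9:-→d10:-→d11:-→d12:-→d13:-→d14:-→d15:-→d16:-→d17:-→d18:-→d19:-→d20:-→d21:-→d22:-→d23:-→d24:-→d25:-→d26:-→d27:-→d28:H3→d29:-  best=H3
  add 251.162.33.0/24 -> H0 at depth 24
  ? 240.0.0.28  path d0:-→d1:-→d2:-→d3:-→d4:-→d5:H1  best=H1
  add 205.193.240.0/20 -> H1 at depth 20
  ? 240.217.160.222  path d0:-→d1:-→d2:-→d3:-→d4:-→d5:H1  best=H1
  - 251.162.33.241/32 clear@32
  add 244.140.217.128/27 -> H4 at depth 27
  ? 244.140.217.132  path d0:-→d1:-→d2:-→d3:-→d4:-→d5:H1→d6:-→d7:-→d8:-→d9:-→d10:-→d11:-→d12:-→d13:-→d14:-→d15:-→d16:-→d17:-→d18:-→d19:-→d20:-→d21:-→d22:-→d23:-→d24:-→d25:-→d26:-→d27:H4→d28:H3→d29:-→d30:-  best=H3
  add 251.162.33.0/24 -> H0 at depth 24
  ? 244.140.217.134  path d0:-→d1:-→d2:-→d3:-→d4:-→d5:H1→d6:-→d7:-→d8:-→d9:-→d10:-→d11:-→d12:-→d13:-→d14:-→d15:-→d16:-→d17:-→d18:-→d19:-→d20:-→d21:-→d22:-→d23:-→d24:-→d25:-→d26:-→d27:H4→d28:H3→d29:-→d30:-→d31:-→d32:H0  best=H0
  add 251.162.33.240/30 -> H2 at depth 30
  add 251.162.0.0/16 -> H5 at depth 16
  add 251.162.0.0/16 -> H5 at depth 16
  ? 244.140.217.131  path d0:-→d1:-→d2:-→d3:-→d4:-→d5:H1→d6:-→d7:-→d8:-→d9:-→d10:-→d11:-→d12:-→d13:-→d14:-→d15:-→d16:-→d17:-→d18:-→d19:-→d20:-→d21:-→d22:-→d23:-→d24:-→d25:-→d26:-→d27:H4→d28:H3→d29:-  best=H3
  - 251.162.33.240/30 clear@30
  - 205.193.240.0/20 clear@20
  - 205.0.0.0/8 clear@8
  add 192.0.0.0/3 -> H3 at depth 3
  add 244.140.192.0/18 -> H3 at depth 18
  ? 244.140.217.128  path d0:-→d1:-→d2:-→d3:-→d4:-→d5:H1→d6:-→d7:-→d8:-→d9:-→d10:-→d11:-→d12:-→d13:-→d14:-→d15:-→d16:-→d17:-→d18:H3→d19:-→d20:-→d21:-→d22:-→d23:-→d24:-→d25:-→d26:-→d27:H4→d28:H3→d29:-  best=H3
  - 244.140.217.128/28 clear@28
  ? 205.193.253.0  path d0:-→d1:-→d2:-→d3:H3→d4:-→d5:-→d6:-→d7:-→d8:-→d9:-→d10:-→d11:-→d12:-→d13:-→d14:-→d15:-→d16:-→d17:-→d18:-→d19:-→d20:-→d21:-→d22:-→d23:-→d24:H0  best=H0

== LOOKUPS ==
["H3","H3","H1","H3","H3","H0","H3","H1","H1","H3","H0","H3","H3","H0"]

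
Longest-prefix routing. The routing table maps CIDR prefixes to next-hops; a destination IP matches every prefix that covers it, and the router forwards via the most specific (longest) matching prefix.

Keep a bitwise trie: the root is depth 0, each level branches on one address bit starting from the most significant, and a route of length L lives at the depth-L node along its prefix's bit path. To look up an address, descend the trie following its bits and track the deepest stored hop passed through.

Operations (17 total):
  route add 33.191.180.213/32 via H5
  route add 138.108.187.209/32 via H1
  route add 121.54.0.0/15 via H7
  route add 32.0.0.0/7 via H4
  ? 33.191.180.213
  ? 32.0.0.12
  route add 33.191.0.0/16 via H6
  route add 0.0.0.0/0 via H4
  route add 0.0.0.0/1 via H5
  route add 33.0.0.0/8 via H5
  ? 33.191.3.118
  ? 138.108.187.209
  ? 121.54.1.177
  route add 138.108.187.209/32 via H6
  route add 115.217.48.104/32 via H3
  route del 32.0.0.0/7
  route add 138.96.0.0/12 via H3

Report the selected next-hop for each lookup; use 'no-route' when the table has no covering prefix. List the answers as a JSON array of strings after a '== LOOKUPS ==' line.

Process each operation:
  add 33.191.180.213/32 -> H5 at depth 32
  add 138.108.187.209/32 -> H1 at depth 32
  add 121.54.0.0/15 -> H7 at depth 15
  add 32.0.0.0/7 -> H4 at depth 7
  ? 33.191.180.213  path d0:-→d1:-→d2:-→d3:-→d4:-→d5:-→d6:-→d7:H4→d8:-→d9:-→d10:-→d11:-→d12:-→d13:-→d14:-→d15:-→d16:-→d17:-→d18:-→d19:-→d20:-→d21:-→d22:-→d23:-→d24:-→d25:-→d26:-→d27:-→d28:-→d29:-→d30:-→d31:-→d32:H5  best=H5
  ? 32.0.0.12  path d0:-→d1:-→d2:-→d3:-→d4:-→d5:-→d6:-→d7:H4  best=H4
  add 33.191.0.0/16 -> H6 at depth 16
  add 0.0.0.0/0 -> H4 at depth 0
  add 0.0.0.0/1 -> H5 at depth 1
  add 33.0.0.0/8 -> H5 at depth 8
  ? 33.191.3.118  path d0:H4→d1:H5→d2:-→d3:-→d4:-→d5:-→d6:-→d7:H4→d8:H5→d9:-→d10:-→d11:-→d12:-→d13:-→d14:-→d15:-→d16:H6  best=H6
  ? 138.108.187.209  path d0:H4→d1:-→d2:-→d3:-→d4:-→d5:-→d6:-→d7:-→d8:-→d9:-→d10:-→d11:-→d12:-→d13:-→d14:-→d15:-→d16:-→d17:-→d18:-→d19:-→d20:-→d21:-→d22:-→d23:-→d24:-→d25:-→d26:-→d27:-→d28:-→d29:-→d30:-→d31:-→d32:H1  best=H1
  ? 121.54.1.177  path d0:H4→d1:H5→d2:-→d3:-→d4:-→d5:-→d6:-→d7:-→d8:-→d9:-→d10:-→d11:-→d12:-→d13:-→d14:-→d15:H7  best=H7
  add 138.108.187.209/32 -> H6 at depth 32
  add 115.217.48.104/32 -> H3 at depth 32
  - 32.0.0.0/7 clear@7
  add 138.96.0.0/12 -> H3 at depth 12

== LOOKUPS ==
["H5","H4","H6","H1","H7"]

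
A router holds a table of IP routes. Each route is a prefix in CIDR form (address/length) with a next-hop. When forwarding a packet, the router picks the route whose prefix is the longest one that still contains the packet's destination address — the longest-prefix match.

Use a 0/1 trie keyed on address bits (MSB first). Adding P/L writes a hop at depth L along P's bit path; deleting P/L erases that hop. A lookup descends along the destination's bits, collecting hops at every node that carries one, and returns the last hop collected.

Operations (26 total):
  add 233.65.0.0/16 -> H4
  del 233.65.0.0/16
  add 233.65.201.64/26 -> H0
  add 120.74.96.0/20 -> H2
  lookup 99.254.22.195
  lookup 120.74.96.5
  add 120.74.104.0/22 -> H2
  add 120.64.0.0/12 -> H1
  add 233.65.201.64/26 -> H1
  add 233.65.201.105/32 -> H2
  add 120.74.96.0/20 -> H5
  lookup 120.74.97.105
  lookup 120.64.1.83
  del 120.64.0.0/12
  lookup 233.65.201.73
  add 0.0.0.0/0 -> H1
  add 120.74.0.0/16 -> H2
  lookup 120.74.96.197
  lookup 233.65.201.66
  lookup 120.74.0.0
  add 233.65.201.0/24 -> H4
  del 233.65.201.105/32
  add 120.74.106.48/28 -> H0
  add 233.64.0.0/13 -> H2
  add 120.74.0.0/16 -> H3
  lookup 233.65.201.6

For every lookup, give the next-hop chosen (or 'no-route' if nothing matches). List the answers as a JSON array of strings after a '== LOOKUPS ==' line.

Trace:
  + 233.65.0.0/16 (H4) depth=16
  del 233.65.0.0/16 (clear depth 16)
  + 233.65.201.64/26 (H0) depth=26
  + 120.74.96.0/20 (H2) depth=20
  ? 99.254.22.195  path d0:-→d1:-→d2:-→d3:-  best=no-route
  ? 120.74.96.5  path d0:-→d1:-→d2:-→d3:-→d4:-→d5:-→d6:-→d7:-→d8:-→d9:-→d10:-→d11:-→d12:-→d13:-→d14:-→d15:-→d16:-→d17:-→d18:-→d19:-→d20:H2  best=H2
  + 120.74.104.0/22 (H2) depth=22
  + 120.64.0.0/12 (H1) depth=12
  + 233.65.201.64/26 (H1) depth=26
  + 233.65.201.105/32 (H2) depth=32
  + 120.74.96.0/20 (H5) depth=20
  ? 120.74.97.105  path d0:-→d1:-→d2:-→d3:-→d4:-→d5:-→d6:-→d7:-→d8:-→d9:-→d10:-→d11:-→d12:H1→d13:-→d14:-→d15:-→d16:-→d17:-→d18:-→d19:-→d20:H5  best=H5
  ? 120.64.1.83  path d0:-→d1:-→d2:-→d3:-→d4:-→d5:-→d6:-→d7:-→d8:-→d9:-→d10:-→d11:-→d12:H1  best=H1
  del 120.64.0.0/12 (clear depth 12)
  ? 233.65.201.73  path d0:-→d1:-→d2:-→d3:-→d4:-→d5:-→d6:-→d7:-→d8:-→d9:-→d10:-→d11:-→d12:-→d13:-→d14:-→d15:-→d16:-→d17:-→d18:-→d19:-→d20:-→d21:-→d22:-→d23:-→d24:-→d25:-→d26:H1  best=H1
  + 0.0.0.0/0 (H1) depth=0
  + 120.74.0.0/16 (H2) depth=16
  ? 120.74.96.197  path d0:H1→d1:-→d2:-→d3:-→d4:-→d5:-→d6:-→d7:-→d8:-→d9:-→d10:-→d11:-→d12:-→d13:-→d14:-→d15:-→d16:H2→d17:-→d18:-→d19:-→d20:H5  best=H5
  ? 233.65.201.66  path d0:H1→d1:-→d2:-→d3:-→d4:-→d5:-→d6:-→d7:-→d8:-→d9:-→d10:-→d11:-→d12:-→d13:-→d14:-→d15:-→d16:-→d17:-→d18:-→d19:-→d20:-→d21:-→d22:-→d23:-→d24:-→d25:-→d26:H1  best=H1
  ? 120.74.0.0  path d0:H1→d1:-→d2:-→d3:-→d4:-→d5:-→d6:-→d7:-→d8:-→d9:-→d10:-→d11:-→d12:-→d13:-→d14:-→d15:-→d16:H2→d17:-  best=H2
  + 233.65.201.0/24 (H4) depth=24
  del 233.65.201.105/32 (clear depth 32)
  + 120.74.106.48/28 (H0) depth=28
  + 233.64.0.0/13 (H2) depth=13
  + 120.74.0.0/16 (H3) depth=16
  ? 233.65.201.6  path d0:H1→d1:-→d2:-→d3:-→d4:-→d5:-→d6:-→d7:-→d8:-→d9:-→d10:-→d11:-→d12:-→d13:H2→d14:-→d15:-→d16:-→d17:-→d18:-→d19:-→d20:-→d21:-→d22:-→d23:-→d24:H4→d25:-  best=H4

== LOOKUPS ==
["no-route","H2","H5","H1","H1","H5","H1","H2","H4"]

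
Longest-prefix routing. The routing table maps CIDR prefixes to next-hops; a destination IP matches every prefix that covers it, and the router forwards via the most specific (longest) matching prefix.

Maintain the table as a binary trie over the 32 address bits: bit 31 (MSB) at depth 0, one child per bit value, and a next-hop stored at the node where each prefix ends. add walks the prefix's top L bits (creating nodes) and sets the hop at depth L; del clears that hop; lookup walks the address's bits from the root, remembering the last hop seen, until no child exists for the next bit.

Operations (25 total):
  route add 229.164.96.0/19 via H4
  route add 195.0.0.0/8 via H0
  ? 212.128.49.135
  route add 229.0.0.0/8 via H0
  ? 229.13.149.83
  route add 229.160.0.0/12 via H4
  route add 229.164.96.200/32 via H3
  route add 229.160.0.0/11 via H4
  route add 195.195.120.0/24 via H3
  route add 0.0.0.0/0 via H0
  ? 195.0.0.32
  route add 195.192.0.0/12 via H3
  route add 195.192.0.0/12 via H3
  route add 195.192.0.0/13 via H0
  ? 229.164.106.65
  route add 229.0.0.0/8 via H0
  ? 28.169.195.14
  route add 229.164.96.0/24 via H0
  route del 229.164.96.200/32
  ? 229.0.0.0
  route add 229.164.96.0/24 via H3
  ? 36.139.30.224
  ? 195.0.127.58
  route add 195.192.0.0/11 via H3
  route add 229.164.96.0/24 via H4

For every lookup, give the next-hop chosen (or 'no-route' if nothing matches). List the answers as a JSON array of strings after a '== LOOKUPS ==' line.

Apply in order:
  + 229.164.96.0/19 (H4) depth=19
  + 195.0.0.0/8 (H0) depth=8
  ? 212.128.49.135  path d0:-→d1:-→d2:-→d3:-  best=no-route
  + 229.0.0.0/8 (H0) depth=8
  ? 229.13.149.83  path d0:-→d1:-→d2:-→d3:-→d4:-→d5:-→d6:-→d7:-→d8:H0  best=H0
  + 229.160.0.0/12 (H4) depth=12
  + 229.164.96.200/32 (H3) depth=32
  + 229.160.0.0/11 (H4) depth=11
  + 195.195.120.0/24 (H3) depth=24
  + 0.0.0.0/0 (H0) depth=0
  ? 195.0.0.32  path d0:H0→d1:-→d2:-→d3:-→d4:-→d5:-→d6:-→d7:-→d8:H0  best=H0
  + 195.192.0.0/12 (H3) depth=12
  + 195.192.0.0/12 (H3) depth=12
  + 195.192.0.0/13 (H0) depth=13
  ? 229.164.106.65  path d0:H0→d1:-→d2:-→d3:-→d4:-→d5:-→d6:-→d7:-→d8:H0→d9:-→d10:-→d11:H4→d12:H4→d13:-→d14:-→d15:-→d16:-→d17:-→d18:-→d19:H4→d20:-  best=H4
  + 229.0.0.0/8 (H0) depth=8
  ? 28.169.195.14  path d0:H0  best=H0
  + 229.164.96.0/24 (H0) depth=24
  del 229.164.96.200/32 (clear depth 32)
  ? 229.0.0.0  path d0:H0→d1:-→d2:-→d3:-→d4:-→d5:-→d6:-→d7:-→d8:H0  best=H0
  + 229.164.96.0/24 (H3) depth=24
  ? 36.139.30.224  path d0:H0  best=H0
  ? 195.0.127.58  path d0:H0→d1:-→d2:-→d3:-→d4:-→d5:-→d6:-→d7:-→d8:H0  best=H0
  + 195.192.0.0/11 (H3) depth=11
  + 229.164.96.0/24 (H4) depth=24

== LOOKUPS ==
["no-route","H0","H0","H4","H0","H0","H0","H0"]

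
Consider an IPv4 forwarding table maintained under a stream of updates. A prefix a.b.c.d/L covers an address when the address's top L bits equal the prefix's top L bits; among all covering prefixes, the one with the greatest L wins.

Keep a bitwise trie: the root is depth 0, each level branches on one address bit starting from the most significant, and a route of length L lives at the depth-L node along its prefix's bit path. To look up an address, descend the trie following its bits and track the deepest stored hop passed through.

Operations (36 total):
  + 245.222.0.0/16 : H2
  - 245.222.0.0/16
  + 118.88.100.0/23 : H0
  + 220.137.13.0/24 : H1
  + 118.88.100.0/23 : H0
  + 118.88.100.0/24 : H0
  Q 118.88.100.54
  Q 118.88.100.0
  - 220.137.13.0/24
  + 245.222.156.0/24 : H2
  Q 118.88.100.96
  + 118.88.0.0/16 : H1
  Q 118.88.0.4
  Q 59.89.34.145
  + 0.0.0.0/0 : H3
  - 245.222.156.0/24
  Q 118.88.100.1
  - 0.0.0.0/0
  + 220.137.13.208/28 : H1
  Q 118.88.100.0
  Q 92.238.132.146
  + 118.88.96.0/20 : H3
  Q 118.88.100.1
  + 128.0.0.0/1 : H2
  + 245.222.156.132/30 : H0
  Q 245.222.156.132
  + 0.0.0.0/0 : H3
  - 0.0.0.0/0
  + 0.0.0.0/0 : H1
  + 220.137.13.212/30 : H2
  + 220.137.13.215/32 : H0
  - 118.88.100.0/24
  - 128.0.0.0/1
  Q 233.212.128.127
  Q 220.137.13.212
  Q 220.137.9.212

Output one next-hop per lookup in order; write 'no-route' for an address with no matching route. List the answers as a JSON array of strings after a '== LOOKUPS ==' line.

Apply in order:
  + 245.222.0.0/16 (H2) depth=16
  - 245.222.0.0/16 clear@16
  + 118.88.100.0/23 (H0) depth=23
  + 220.137.13.0/24 (H1) depth=24
  + 118.88.100.0/23 (H0) depth=23
  + 118.88.100.0/24 (H0) depth=24
  ? 118.88.100.54  path d0:-→d1:-→d2:-→d3:-→d4:-→d5:-→d6:-→d7:-→d8:-→d9:-→d10:-→d11:-→d12:-→d13:-→d14:-→d15:-→d16:-→d17:-→d18:-→d19:-→d20:-→d21:-→d22:-→d23:H0→d24:H0  best=H0
  ? 118.88.100.0  path d0:-→d1:-→d2:-→d3:-→d4:-→d5:-→d6:-→d7:-→d8:-→d9:-→d10:-→d11:-→d12:-→d13:-→d14:-→d15:-→d16:-→d17:-→d18:-→d19:-→d20:-→d21:-→d22:-→d23:H0→d24:H0  best=H0
  - 220.137.13.0/24 clear@24
  + 245.222.156.0/24 (H2) depth=24
  ? 118.88.100.96  path d0:-→d1:-→d2:-→d3:-→d4:-→d5:-→d6:-→d7:-→d8:-→d9:-→d10:-→d11:-→d12:-→d13:-→d14:-→d15:-→d16:-→d17:-→d18:-→d19:-→d20:-→d21:-→d22:-→d23:H0→d24:H0  best=H0
  + 118.88.0.0/16 (H1) depth=16
  ? 118.88.0.4  path d0:-→d1:-→d2:-→d3:-→d4:-→d5:-→d6:-→d7:-→d8:-→d9:-→d10:-→d11:-→d12:-→d13:-→d14:-→d15:-→d16:H1→d17:-  best=H1
  ? 59.89.34.145  path d0:-→d1:-  best=no-route
  + 0.0.0.0/0 (H3) depth=0
  - 245.222.156.0/24 clear@24
  ? 118.88.100.1  path d0:H3→d1:-→d2:-→d3:-→d4:-→d5:-→d6:-→d7:-→d8:-→d9:-→d10:-→d11:-→d12:-→d13:-→d14:-→d15:-→d16:H1→d17:-→d18:-→d19:-→d20:-→d21:-→d22:-→d23:H0→d24:H0  best=H0
  - 0.0.0.0/0 clear@0
  + 220.137.13.208/28 (H1) depth=28
  ? 118.88.100.0  path d0:-→d1:-→d2:-→d3:-→d4:-→d5:-→d6:-→d7:-→d8:-→d9:-→d10:-→d11:-→d12:-→d13:-→d14:-→d15:-→d16:H1→d17:-→d18:-→d19:-→d20:-→d21:-→d22:-→d23:H0→d24:H0  best=H0
  ? 92.238.132.146  path d0:-→d1:-→d2:-  best=no-route
  + 118.88.96.0/20 (H3) depth=20
  ? 118.88.100.1  path d0:-→d1:-→d2:-→d3:-→d4:-→d5:-→d6:-→d7:-→d8:-→d9:-→d10:-→d11:-→d12:-→d13:-→d14:-→d15:-→d16:H1→d17:-→d18:-→d19:-→d20:H3→d21:-→d22:-→d23:H0→d24:H0  best=H0
  + 128.0.0.0/1 (H2) depth=1
  + 245.222.156.132/30 (H0) depth=30
  ? 245.222.156.132  path d0:-→d1:H2→d2:-→d3:-→d4:-→d5:-→d6:-→d7:-→d8:-→d9:-→d10:-→d11:-→d12:-→d13:-→d14:-→d15:-→d16:-→d17:-→d18:-→d19:-→d20:-→d21:-→d22:-→d23:-→d24:-→d25:-→d26:-→d27:-→d28:-→d29:-→d30:H0  best=H0
  + 0.0.0.0/0 (H3) depth=0
  - 0.0.0.0/0 clear@0
  + 0.0.0.0/0 (H1) depth=0
  + 220.137.13.212/30 (H2) depth=30
  + 220.137.13.215/32 (H0) depth=32
  - 118.88.100.0/24 clear@24
  - 128.0.0.0/1 clear@1
  ? 233.212.128.127  path d0:H1→d1:-→d2:-→d3:-  best=H1
  ? 220.137.13.212  path d0:H1→d1:-→d2:-→d3:-→d4:-→d5:-→d6:-→d7:-→d8:-→d9:-→d10:-→d11:-→d12:-→d13:-→d14:-→d15:-→d16:-→d17:-→d18:-→d19:-→d20:-→d21:-→d22:-→d23:-→d24:-→d25:-→d26:-→d27:-→d28:H1→d29:-→d30:H2  best=H2
  ? 220.137.9.212  path d0:H1→d1:-→d2:-→d3:-→d4:-→d5:-→d6:-→d7:-→d8:-→d9:-→d10:-→d11:-→d12:-→d13:-→d14:-→d15:-→d16:-→d17:-→d18:-→d19:-→d20:-→d21:-  best=H1

== LOOKUPS ==
["H0","H0","H0","H1","no-route","H0","H0","no-route","H0","H0","H1","H2","H1"]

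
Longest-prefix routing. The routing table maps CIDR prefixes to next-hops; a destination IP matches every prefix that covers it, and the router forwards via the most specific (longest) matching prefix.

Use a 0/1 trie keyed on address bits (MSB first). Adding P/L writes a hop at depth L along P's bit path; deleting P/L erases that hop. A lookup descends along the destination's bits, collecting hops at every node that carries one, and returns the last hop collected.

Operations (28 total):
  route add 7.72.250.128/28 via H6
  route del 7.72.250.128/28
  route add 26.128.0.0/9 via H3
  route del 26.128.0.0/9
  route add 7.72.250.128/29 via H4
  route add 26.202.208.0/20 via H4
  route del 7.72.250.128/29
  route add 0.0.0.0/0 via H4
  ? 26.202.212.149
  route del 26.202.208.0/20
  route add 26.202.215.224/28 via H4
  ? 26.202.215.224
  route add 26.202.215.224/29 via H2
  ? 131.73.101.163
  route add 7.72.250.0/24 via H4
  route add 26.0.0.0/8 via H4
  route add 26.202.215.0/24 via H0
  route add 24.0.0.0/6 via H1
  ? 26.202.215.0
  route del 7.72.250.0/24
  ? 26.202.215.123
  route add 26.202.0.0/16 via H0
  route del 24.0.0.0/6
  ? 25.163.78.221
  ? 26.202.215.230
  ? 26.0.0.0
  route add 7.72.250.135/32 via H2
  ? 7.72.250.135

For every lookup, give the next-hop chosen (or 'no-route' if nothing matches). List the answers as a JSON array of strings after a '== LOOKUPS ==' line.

Trace:
  + 7.72.250.128/28 (H6) depth=28
  del 7.72.250.128/28 (clear depth 28)
  + 26.128.0.0/9 (H3) depth=9
  del 26.128.0.0/9 (clear depth 9)
  + 7.72.250.128/29 (H4) depth=29
  + 26.202.208.0/20 (H4) depth=20
  del 7.72.250.128/29 (clear depth 29)
  + 0.0.0.0/0 (H4) depth=0
  Q 26.202.212.149: descend 00011010110010101101 ; hops seen [H4,H4] ; pick H4
  del 26.202.208.0/20 (clear depth 20)
  + 26.202.215.224/28 (H4) depth=28
  Q 26.202.215.224: descend 0001101011001010110101111110 ; hops seen [H4,H4] ; pick H4
  + 26.202.215.224/29 (H2) depth=29
  Q 131.73.101.163: descend ε ; hops seen [H4] ; pick H4
  + 7.72.250.0/24 (H4) depth=24
  + 26.0.0.0/8 (H4) depth=8
  + 26.202.215.0/24 (H0) depth=24
  + 24.0.0.0/6 (H1) depth=6
  Q 26.202.215.0: descend 000110101100101011010111 ; hops seen [H4,H1,H4,H0] ; pick H0
  del 7.72.250.0/24 (clear depth 24)
  Q 26.202.215.123: descend 000110101100101011010111 ; hops seen [H4,H1,H4,H0] ; pick H0
  + 26.202.0.0/16 (H0) depth=16
  del 24.0.0.0/6 (clear depth 6)
  Q 25.163.78.221: descend 000110 ; hops seen [H4] ; pick H4
  Q 26.202.215.230: descend 00011010110010101101011111100 ; hops seen [H4,H4,H0,H0,H4,H2] ; pick H2
  Q 26.0.0.0: descend 00011010 ; hops seen [H4,H4] ; pick H4
  + 7.72.250.135/32 (H2) depth=32
  Q 7.72.250.135: descend 00000111010010001111101010000111 ; hops seen [H4,H2] ; pick H2

== LOOKUPS ==
["H4","H4","H4","H0","H0","H4","H2","H4","H2"]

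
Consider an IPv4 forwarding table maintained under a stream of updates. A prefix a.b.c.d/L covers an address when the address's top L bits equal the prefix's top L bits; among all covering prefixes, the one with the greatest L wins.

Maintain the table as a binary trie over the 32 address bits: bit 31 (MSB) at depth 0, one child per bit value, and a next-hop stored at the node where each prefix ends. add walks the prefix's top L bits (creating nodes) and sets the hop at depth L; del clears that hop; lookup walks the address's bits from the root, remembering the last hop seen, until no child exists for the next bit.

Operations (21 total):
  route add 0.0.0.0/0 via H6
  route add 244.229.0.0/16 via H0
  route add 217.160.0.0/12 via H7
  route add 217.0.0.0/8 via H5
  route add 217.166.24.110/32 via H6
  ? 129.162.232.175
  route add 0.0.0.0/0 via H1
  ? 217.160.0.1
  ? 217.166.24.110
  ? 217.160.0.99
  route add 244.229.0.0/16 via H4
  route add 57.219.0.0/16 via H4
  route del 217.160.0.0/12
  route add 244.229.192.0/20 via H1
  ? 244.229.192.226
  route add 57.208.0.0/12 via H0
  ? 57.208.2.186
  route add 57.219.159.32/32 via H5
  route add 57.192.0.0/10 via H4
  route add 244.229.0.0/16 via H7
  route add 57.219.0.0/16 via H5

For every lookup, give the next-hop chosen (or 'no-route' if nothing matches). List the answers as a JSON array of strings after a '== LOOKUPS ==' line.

Apply in order:
  + 0.0.0.0/0 (H6) depth=0
  + 244.229.0.0/16 (H0) depth=16
  + 217.160.0.0/12 (H7) depth=12
  + 217.0.0.0/8 (H5) depth=8
  + 217.166.24.110/32 (H6) depth=32
  Q 129.162.232.175: descend 1 ; hops seen [H6] ; pick H6
  + 0.0.0.0/0 (H1) depth=0
  Q 217.160.0.1: descend 1101100110100 ; hops seen [H1,H5,H7] ; pick H7
  Q 217.166.24.110: descend 11011001101001100001100001101110 ; hops seen [H1,H5,H7,H6] ; pick H6
  Q 217.160.0.99: descend 1101100110100 ; hops seen [H1,H5,H7] ; pick H7
  + 244.229.0.0/16 (H4) depth=16
  + 57.219.0.0/16 (H4) depth=16
  - 217.160.0.0/12 clear@12
  + 244.229.192.0/20 (H1) depth=20
  Q 244.229.192.226: descend 11110100111001011100 ; hops seen [H1,H4,H1] ; pick H1
  + 57.208.0.0/12 (H0) depth=12
  Q 57.208.2.186: descend 001110011101 ; hops seen [H1,H0] ; pick H0
  + 57.219.159.32/32 (H5) depth=32
  + 57.192.0.0/10 (H4) depth=10
  + 244.229.0.0/16 (H7) depth=16
  + 57.219.0.0/16 (H5) depth=16

== LOOKUPS ==
["H6","H7","H6","H7","H1","H0"]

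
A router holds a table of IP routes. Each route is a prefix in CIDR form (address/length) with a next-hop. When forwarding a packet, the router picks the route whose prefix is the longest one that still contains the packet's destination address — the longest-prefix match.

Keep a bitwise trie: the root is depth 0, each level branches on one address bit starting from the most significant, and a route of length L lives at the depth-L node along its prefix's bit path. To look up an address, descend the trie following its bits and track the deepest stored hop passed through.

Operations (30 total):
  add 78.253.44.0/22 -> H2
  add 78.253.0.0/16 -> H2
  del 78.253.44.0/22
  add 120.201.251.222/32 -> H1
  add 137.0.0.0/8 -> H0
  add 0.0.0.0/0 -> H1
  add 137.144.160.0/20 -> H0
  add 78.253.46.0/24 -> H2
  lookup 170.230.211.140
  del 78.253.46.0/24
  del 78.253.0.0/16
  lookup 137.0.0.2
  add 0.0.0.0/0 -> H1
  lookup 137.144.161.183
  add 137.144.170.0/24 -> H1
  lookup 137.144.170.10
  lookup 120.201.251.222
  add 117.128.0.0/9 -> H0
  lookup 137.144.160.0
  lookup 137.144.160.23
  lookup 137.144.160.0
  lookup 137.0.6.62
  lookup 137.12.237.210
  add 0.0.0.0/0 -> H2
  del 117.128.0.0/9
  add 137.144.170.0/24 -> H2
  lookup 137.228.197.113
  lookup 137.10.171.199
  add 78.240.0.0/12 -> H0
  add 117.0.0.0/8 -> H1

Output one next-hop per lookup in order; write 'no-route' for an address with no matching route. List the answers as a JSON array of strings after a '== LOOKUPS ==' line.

Trace:
  + 78.253.44.0/22 (H2) depth=22
  + 78.253.0.0/16 (H2) depth=16
  del 78.253.44.0/22 (clear depth 22)
  + 120.201.251.222/32 (H1) depth=32
  + 137.0.0.0/8 (H0) depth=8
  + 0.0.0.0/0 (H1) depth=0
  + 137.144.160.0/20 (H0) depth=20
  + 78.253.46.0/24 (H2) depth=24
  Q 170.230.211.140: descend 10 ; hops seen [H1] ; pick H1
  del 78.253.46.0/24 (clear depth 24)
  del 78.253.0.0/16 (clear depth 16)
  Q 137.0.0.2: descend 10001001 ; hops seen [H1,H0] ; pick H0
  + 0.0.0.0/0 (H1) depth=0
  Q 137.144.161.183: descend 10001001100100001010 ; hops seen [H1,H0,H0] ; pick H0
  + 137.144.170.0/24 (H1) depth=24
  Q 137.144.170.10: descend 100010011001000010101010 ; hops seen [H1,H0,H0,H1] ; pick H1
  Q 120.201.251.222: descend 01111000110010011111101111011110 ; hops seen [H1,H1] ; pick H1
  + 117.128.0.0/9 (H0) depth=9
  Q 137.144.160.0: descend 10001001100100001010 ; hops seen [H1,H0,H0] ; pick H0
  Q 137.144.160.23: descend 10001001100100001010 ; hops seen [H1,H0,H0] ; pick H0
  Q 137.144.160.0: descend 10001001100100001010 ; hops seen [H1,H0,H0] ; pick H0
  Q 137.0.6.62: descend 10001001 ; hops seen [H1,H0] ; pick H0
  Q 137.12.237.210: descend 10001001 ; hops seen [H1,H0] ; pick H0
  + 0.0.0.0/0 (H2) depth=0
  del 117.128.0.0/9 (clear depth 9)
  + 137.144.170.0/24 (H2) depth=24
  Q 137.228.197.113: descend 100010011 ; hops seen [H2,H0] ; pick H0
  Q 137.10.171.199: descend 10001001 ; hops seen [H2,H0] ; pick H0
  + 78.240.0.0/12 (H0) depth=12
  + 117.0.0.0/8 (H1) depth=8

== LOOKUPS ==
["H1","H0","H0","H1","H1","H0","H0","H0","H0","H0","H0","H0"]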